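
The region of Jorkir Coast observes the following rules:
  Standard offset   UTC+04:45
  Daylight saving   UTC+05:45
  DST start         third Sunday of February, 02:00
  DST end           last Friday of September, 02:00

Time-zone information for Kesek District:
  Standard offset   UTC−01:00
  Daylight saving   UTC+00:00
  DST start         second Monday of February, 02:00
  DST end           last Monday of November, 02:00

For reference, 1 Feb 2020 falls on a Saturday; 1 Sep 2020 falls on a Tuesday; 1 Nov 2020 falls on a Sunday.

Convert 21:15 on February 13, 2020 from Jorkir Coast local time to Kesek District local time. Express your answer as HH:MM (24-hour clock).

1 February 2020 is a Saturday, so the first Sunday is February 2 and the third is February 16.
1 September 2020 is a Tuesday, so Fridays fall on 4, 11, 18, 25; the last is September 25.
February 13, 2020 is outside the daylight-saving period (16 February – 25 September), so Jorkir Coast is on standard time, UTC+04:45.
21:15 Jorkir Coast − 4h45m = 16:30 UTC.
1 February 2020 is a Saturday, so the first Monday is February 3 and the second is February 10.
1 November 2020 is a Sunday, so Mondays fall on 2, 9, 16, 23, 30; the last is November 30.
At the standard offset (UTC−01:00), 16:30 UTC − 1h = 15:30 Kesek District standard time.
The standard-time date in Kesek District, February 13, 2020, lies within the daylight-saving period (10 February – 30 November), so Kesek District is on daylight time, UTC+00:00.
16:30 UTC + 0h = 16:30 Kesek District.

16:30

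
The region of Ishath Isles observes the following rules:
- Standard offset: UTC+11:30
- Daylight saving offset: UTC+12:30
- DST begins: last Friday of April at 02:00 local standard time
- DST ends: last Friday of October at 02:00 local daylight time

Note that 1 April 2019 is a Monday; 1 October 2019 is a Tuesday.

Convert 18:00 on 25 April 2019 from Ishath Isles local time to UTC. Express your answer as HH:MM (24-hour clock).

06:30

1 April 2019 is a Monday, so Fridays fall on 5, 12, 19, 26; the last is April 26.
1 October 2019 is a Tuesday, so Fridays fall on 4, 11, 18, 25; the last is October 25.
Daylight saving runs 26 April – 25 October; 25 April 2019 is outside that window, so Ishath Isles is on standard time at UTC+11:30.
18:00 local − 11h30m = 06:30 UTC.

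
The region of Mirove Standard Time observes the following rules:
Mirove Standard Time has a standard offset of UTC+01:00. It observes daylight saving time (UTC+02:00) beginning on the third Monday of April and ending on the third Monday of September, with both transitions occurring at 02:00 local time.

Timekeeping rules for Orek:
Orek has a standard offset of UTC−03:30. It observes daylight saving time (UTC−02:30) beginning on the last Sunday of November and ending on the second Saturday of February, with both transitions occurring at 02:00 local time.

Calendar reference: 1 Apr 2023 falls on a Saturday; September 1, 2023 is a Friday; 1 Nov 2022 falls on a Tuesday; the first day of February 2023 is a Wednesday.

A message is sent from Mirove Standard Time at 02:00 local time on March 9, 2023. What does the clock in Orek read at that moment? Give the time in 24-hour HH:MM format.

21:30

1 April 2023 is a Saturday, so the first Monday is April 3 and the third is April 17.
1 September 2023 is a Friday, so the first Monday is September 4 and the third is September 18.
March 9, 2023 is outside the daylight-saving period (17 April – 18 September), so Mirove Standard Time is on standard time, UTC+01:00.
02:00 Mirove Standard Time − 1h = 01:00 UTC.
1 November 2022 is a Tuesday, so Sundays fall on 6, 13, 20, 27; the last is November 27.
1 February 2023 is a Wednesday, so the first Saturday is February 4 and the second is February 11.
At the standard offset (UTC−03:30), 01:00 UTC − 3h30m = 21:30 Orek standard time (rolling into the previous day, 8 March 2023).
Daylight saving runs 27 November 2022 – 11 February 2023; the standard-time date in Orek, March 8, 2023, is outside that window, so Orek is on standard time at UTC−03:30.
01:00 UTC − 3h30m = 21:30 Orek (rolling into the previous day, 8 March 2023).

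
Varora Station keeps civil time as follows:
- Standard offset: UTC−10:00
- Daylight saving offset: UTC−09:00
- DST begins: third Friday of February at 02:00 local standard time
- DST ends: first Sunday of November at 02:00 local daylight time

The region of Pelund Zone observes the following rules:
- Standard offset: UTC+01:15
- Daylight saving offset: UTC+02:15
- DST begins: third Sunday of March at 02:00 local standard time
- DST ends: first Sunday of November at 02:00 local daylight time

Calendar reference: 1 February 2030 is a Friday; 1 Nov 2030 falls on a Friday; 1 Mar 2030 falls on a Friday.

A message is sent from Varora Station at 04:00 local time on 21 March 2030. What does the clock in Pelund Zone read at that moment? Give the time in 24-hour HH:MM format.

1 February 2030 is a Friday, so the first Friday is February 1 and the third is February 15.
1 November 2030 is a Friday, so the first Sunday is November 3.
21 March 2030 lies within the daylight-saving period (15 February – 3 November), so Varora Station is on daylight time, UTC−09:00.
04:00 Varora Station + 9h = 13:00 UTC.
1 March 2030 is a Friday, so the first Sunday is March 3 and the third is March 17.
1 November 2030 is a Friday, so the first Sunday is November 3.
At the standard offset (UTC+01:15), 13:00 UTC + 1h15m = 14:15 Pelund Zone standard time.
Daylight saving runs 17 March – 3 November; the standard-time date in Pelund Zone, 21 March 2030, is inside that window, so Pelund Zone is at UTC+02:15.
13:00 UTC + 2h15m = 15:15 Pelund Zone.

15:15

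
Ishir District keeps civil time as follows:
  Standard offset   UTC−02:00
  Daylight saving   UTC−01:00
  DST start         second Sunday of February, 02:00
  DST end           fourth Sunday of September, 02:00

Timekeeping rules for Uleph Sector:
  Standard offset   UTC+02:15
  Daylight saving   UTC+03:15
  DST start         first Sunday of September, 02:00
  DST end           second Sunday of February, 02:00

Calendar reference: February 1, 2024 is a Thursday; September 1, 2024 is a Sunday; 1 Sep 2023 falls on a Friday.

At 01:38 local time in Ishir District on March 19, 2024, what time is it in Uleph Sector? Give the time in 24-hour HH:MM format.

04:53

1 February 2024 is a Thursday, so the first Sunday is February 4 and the second is February 11.
1 September 2024 is a Sunday, so the first Sunday is September 1 and the fourth is September 22.
March 19, 2024 lies within the daylight-saving period (11 February – 22 September), so Ishir District is on daylight time, UTC−01:00.
01:38 Ishir District + 1h = 02:38 UTC.
1 September 2023 is a Friday, so the first Sunday is September 3.
1 February 2024 is a Thursday, so the first Sunday is February 4 and the second is February 11.
At the standard offset (UTC+02:15), 02:38 UTC + 2h15m = 04:53 Uleph Sector standard time.
The standard-time date in Uleph Sector, March 19, 2024, does not fall between 3 September 2023 and 11 February 2024, so daylight saving is not in effect and Uleph Sector is at UTC+02:15.
02:38 UTC + 2h15m = 04:53 Uleph Sector.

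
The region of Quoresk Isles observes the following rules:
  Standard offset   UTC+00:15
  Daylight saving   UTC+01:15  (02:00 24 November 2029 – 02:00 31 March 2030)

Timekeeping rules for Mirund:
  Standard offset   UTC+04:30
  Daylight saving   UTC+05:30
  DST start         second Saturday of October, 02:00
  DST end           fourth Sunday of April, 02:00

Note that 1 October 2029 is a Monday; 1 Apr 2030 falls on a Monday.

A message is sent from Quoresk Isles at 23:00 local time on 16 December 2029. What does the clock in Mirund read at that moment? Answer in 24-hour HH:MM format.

03:15

16 December 2029 lies within the daylight-saving period (24 November 2029 – 31 March 2030), so Quoresk Isles is on daylight time, UTC+01:15.
23:00 Quoresk Isles − 1h15m = 21:45 UTC.
1 October 2029 is a Monday, so the first Saturday is October 6 and the second is October 13.
1 April 2030 is a Monday, so the first Sunday is April 7 and the fourth is April 28.
At the standard offset (UTC+04:30), 21:45 UTC + 4h30m = 02:15 Mirund standard time (rolling into the next day, 17 December 2029).
Daylight saving runs 13 October 2029 – 28 April 2030; the standard-time date in Mirund, 17 December 2029, is inside that window, so Mirund is at UTC+05:30.
21:45 UTC + 5h30m = 03:15 Mirund (rolling into the next day, 17 December 2029).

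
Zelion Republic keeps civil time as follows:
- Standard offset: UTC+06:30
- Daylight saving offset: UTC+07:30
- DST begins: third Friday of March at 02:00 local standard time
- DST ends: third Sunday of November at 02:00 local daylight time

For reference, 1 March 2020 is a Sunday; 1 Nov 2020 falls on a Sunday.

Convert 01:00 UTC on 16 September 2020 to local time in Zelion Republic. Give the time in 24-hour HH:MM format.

1 March 2020 is a Sunday, so the first Friday is March 6 and the third is March 20.
1 November 2020 is a Sunday, so the first Sunday is November 1 and the third is November 15.
At the standard offset (UTC+06:30), 01:00 UTC + 6h30m = 07:30 Zelion Republic standard time.
Daylight saving runs 20 March – 15 November; the standard-time date in Zelion Republic, 16 September 2020, is inside that window, so Zelion Republic is at UTC+07:30.
01:00 UTC + 7h30m = 08:30 local.

08:30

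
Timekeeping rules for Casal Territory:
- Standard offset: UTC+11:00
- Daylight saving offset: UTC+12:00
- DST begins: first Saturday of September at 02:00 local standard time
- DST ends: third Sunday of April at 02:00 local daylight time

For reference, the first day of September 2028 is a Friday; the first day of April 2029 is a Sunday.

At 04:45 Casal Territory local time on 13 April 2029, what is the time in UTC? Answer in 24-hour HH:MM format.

1 September 2028 is a Friday, so the first Saturday is September 2.
1 April 2029 is a Sunday, so the first Sunday is April 1 and the third is April 15.
13 April 2029 falls between 2 September 2028 and 15 April 2029, so daylight saving is in effect and Casal Territory is at UTC+12:00.
04:45 local − 12h = 16:45 UTC (rolling into the previous day, 12 April 2029).

16:45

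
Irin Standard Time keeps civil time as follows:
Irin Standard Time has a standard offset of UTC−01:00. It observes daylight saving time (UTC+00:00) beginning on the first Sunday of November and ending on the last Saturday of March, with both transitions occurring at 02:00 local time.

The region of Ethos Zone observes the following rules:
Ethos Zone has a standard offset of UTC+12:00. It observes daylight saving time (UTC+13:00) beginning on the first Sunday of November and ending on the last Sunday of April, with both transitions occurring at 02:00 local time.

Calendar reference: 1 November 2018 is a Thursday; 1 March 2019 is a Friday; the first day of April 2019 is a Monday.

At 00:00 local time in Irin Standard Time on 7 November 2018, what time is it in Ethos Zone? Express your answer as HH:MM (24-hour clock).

13:00

1 November 2018 is a Thursday, so the first Sunday is November 4.
1 March 2019 is a Friday, so Saturdays fall on 2, 9, 16, 23, 30; the last is March 30.
7 November 2018 falls between 4 November 2018 and 30 March 2019, so daylight saving is in effect and Irin Standard Time is at UTC+00:00.
00:00 Irin Standard Time − 0h = 00:00 UTC.
1 November 2018 is a Thursday, so the first Sunday is November 4.
1 April 2019 is a Monday, so Sundays fall on 7, 14, 21, 28; the last is April 28.
At the standard offset (UTC+12:00), 00:00 UTC + 12h = 12:00 Ethos Zone standard time.
The standard-time date in Ethos Zone, 7 November 2018, lies within the daylight-saving period (4 November 2018 – 28 April 2019), so Ethos Zone is on daylight time, UTC+13:00.
00:00 UTC + 13h = 13:00 Ethos Zone.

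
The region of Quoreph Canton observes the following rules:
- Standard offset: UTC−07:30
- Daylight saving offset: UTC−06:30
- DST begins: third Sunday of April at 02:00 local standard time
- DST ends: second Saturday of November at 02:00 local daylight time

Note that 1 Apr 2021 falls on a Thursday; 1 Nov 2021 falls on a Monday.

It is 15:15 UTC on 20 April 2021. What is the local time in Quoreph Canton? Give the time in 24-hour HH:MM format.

08:45

1 April 2021 is a Thursday, so the first Sunday is April 4 and the third is April 18.
1 November 2021 is a Monday, so the first Saturday is November 6 and the second is November 13.
At the standard offset (UTC−07:30), 15:15 UTC − 7h30m = 07:45 Quoreph Canton standard time.
Daylight saving runs 18 April – 13 November; the standard-time date in Quoreph Canton, 20 April 2021, is inside that window, so Quoreph Canton is at UTC−06:30.
15:15 UTC − 6h30m = 08:45 local.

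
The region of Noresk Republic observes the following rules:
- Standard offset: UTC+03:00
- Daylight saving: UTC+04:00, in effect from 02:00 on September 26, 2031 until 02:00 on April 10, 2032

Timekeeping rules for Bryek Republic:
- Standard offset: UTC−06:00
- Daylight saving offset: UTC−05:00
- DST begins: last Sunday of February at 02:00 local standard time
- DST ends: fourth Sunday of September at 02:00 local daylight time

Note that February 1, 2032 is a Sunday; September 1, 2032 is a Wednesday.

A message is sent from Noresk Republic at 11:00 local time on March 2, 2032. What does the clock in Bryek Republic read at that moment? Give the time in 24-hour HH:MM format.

02:00

March 2, 2032 lies within the daylight-saving period (26 September 2031 – 10 April 2032), so Noresk Republic is on daylight time, UTC+04:00.
11:00 Noresk Republic − 4h = 07:00 UTC.
1 February 2032 is a Sunday, so Sundays fall on 1, 8, 15, 22, 29; the last is February 29.
1 September 2032 is a Wednesday, so the first Sunday is September 5 and the fourth is September 26.
At the standard offset (UTC−06:00), 07:00 UTC − 6h = 01:00 Bryek Republic standard time.
The standard-time date in Bryek Republic, March 2, 2032, lies within the daylight-saving period (29 February – 26 September), so Bryek Republic is on daylight time, UTC−05:00.
07:00 UTC − 5h = 02:00 Bryek Republic.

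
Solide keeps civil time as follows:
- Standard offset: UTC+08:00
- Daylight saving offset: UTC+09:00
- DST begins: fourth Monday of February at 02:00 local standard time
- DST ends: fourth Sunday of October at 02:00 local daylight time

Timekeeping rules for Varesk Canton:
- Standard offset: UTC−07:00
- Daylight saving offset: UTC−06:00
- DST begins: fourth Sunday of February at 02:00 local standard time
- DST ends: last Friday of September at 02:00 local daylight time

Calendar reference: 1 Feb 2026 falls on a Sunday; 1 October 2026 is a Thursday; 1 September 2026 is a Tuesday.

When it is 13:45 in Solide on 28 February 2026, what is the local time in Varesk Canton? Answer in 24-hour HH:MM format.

1 February 2026 is a Sunday, so the first Monday is February 2 and the fourth is February 23.
1 October 2026 is a Thursday, so the first Sunday is October 4 and the fourth is October 25.
Daylight saving runs 23 February – 25 October; 28 February 2026 is inside that window, so Solide is at UTC+09:00.
13:45 Solide − 9h = 04:45 UTC.
1 February 2026 is a Sunday, so the first Sunday is February 1 and the fourth is February 22.
1 September 2026 is a Tuesday, so Fridays fall on 4, 11, 18, 25; the last is September 25.
At the standard offset (UTC−07:00), 04:45 UTC − 7h = 21:45 Varesk Canton standard time (rolling into the previous day, 27 February 2026).
The standard-time date in Varesk Canton, 27 February 2026, falls between 22 February and 25 September, so daylight saving is in effect and Varesk Canton is at UTC−06:00.
04:45 UTC − 6h = 22:45 Varesk Canton (rolling into the previous day, 27 February 2026).

22:45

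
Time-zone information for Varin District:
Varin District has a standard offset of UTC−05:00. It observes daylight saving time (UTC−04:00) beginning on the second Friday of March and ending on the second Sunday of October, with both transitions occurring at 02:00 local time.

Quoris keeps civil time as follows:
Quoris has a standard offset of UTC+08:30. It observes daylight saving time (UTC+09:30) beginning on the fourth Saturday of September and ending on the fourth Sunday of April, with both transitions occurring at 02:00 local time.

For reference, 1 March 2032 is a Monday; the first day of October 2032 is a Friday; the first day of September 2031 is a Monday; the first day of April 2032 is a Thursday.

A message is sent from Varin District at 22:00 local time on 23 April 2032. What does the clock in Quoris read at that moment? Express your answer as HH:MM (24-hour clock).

11:30

1 March 2032 is a Monday, so the first Friday is March 5 and the second is March 12.
1 October 2032 is a Friday, so the first Sunday is October 3 and the second is October 10.
23 April 2032 falls between 12 March and 10 October, so daylight saving is in effect and Varin District is at UTC−04:00.
22:00 Varin District + 4h = 02:00 UTC (rolling into the next day, 24 April 2032).
1 September 2031 is a Monday, so the first Saturday is September 6 and the fourth is September 27.
1 April 2032 is a Thursday, so the first Sunday is April 4 and the fourth is April 25.
At the standard offset (UTC+08:30), 02:00 UTC + 8h30m = 10:30 Quoris standard time.
Daylight saving runs 27 September 2031 – 25 April 2032; the standard-time date in Quoris, 24 April 2032, is inside that window, so Quoris is at UTC+09:30.
02:00 UTC + 9h30m = 11:30 Quoris.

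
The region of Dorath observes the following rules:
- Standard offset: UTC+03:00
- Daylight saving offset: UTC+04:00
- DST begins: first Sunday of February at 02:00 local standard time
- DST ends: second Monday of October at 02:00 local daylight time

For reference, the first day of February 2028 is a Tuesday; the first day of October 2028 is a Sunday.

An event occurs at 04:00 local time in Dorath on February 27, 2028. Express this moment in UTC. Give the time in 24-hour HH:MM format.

00:00

1 February 2028 is a Tuesday, so the first Sunday is February 6.
1 October 2028 is a Sunday, so the first Monday is October 2 and the second is October 9.
February 27, 2028 falls between 6 February and 9 October, so daylight saving is in effect and Dorath is at UTC+04:00.
04:00 local − 4h = 00:00 UTC.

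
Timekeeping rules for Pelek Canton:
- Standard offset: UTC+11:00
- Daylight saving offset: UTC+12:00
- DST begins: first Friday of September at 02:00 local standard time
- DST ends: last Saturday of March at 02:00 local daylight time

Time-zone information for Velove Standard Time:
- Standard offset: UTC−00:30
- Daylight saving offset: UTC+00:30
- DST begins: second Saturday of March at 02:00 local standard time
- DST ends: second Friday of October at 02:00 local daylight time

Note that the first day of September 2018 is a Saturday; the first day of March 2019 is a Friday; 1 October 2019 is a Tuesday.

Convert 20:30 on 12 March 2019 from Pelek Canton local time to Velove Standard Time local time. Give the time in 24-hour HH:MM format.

09:00

1 September 2018 is a Saturday, so the first Friday is September 7.
1 March 2019 is a Friday, so Saturdays fall on 2, 9, 16, 23, 30; the last is March 30.
12 March 2019 falls between 7 September 2018 and 30 March 2019, so daylight saving is in effect and Pelek Canton is at UTC+12:00.
20:30 Pelek Canton − 12h = 08:30 UTC.
1 March 2019 is a Friday, so the first Saturday is March 2 and the second is March 9.
1 October 2019 is a Tuesday, so the first Friday is October 4 and the second is October 11.
At the standard offset (UTC−00:30), 08:30 UTC − 0h30m = 08:00 Velove Standard Time standard time.
Daylight saving runs 9 March – 11 October; the standard-time date in Velove Standard Time, 12 March 2019, is inside that window, so Velove Standard Time is at UTC+00:30.
08:30 UTC + 0h30m = 09:00 Velove Standard Time.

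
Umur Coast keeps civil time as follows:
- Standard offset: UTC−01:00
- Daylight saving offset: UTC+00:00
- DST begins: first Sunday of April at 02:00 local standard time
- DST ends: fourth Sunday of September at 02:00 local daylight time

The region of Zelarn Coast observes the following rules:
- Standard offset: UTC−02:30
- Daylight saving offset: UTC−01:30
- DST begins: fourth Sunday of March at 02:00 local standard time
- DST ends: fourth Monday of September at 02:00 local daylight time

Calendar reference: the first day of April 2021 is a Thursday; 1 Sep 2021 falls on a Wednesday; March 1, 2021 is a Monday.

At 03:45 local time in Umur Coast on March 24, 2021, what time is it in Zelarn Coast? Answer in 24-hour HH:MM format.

1 April 2021 is a Thursday, so the first Sunday is April 4.
1 September 2021 is a Wednesday, so the first Sunday is September 5 and the fourth is September 26.
March 24, 2021 is outside the daylight-saving period (4 April – 26 September), so Umur Coast is on standard time, UTC−01:00.
03:45 Umur Coast + 1h = 04:45 UTC.
1 March 2021 is a Monday, so the first Sunday is March 7 and the fourth is March 28.
1 September 2021 is a Wednesday, so the first Monday is September 6 and the fourth is September 27.
At the standard offset (UTC−02:30), 04:45 UTC − 2h30m = 02:15 Zelarn Coast standard time.
The standard-time date in Zelarn Coast, March 24, 2021, does not fall between 28 March and 27 September, so daylight saving is not in effect and Zelarn Coast is at UTC−02:30.
04:45 UTC − 2h30m = 02:15 Zelarn Coast.

02:15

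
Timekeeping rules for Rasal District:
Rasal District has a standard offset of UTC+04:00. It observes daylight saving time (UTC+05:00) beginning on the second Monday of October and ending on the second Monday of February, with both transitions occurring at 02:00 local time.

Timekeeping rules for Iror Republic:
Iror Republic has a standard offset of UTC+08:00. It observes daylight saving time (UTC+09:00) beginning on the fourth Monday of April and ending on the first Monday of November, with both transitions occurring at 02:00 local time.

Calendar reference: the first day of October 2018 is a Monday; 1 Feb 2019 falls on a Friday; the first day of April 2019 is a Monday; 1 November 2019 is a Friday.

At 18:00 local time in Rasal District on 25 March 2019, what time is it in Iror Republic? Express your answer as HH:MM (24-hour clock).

22:00

1 October 2018 is a Monday, so the first Monday is October 1 and the second is October 8.
1 February 2019 is a Friday, so the first Monday is February 4 and the second is February 11.
25 March 2019 is outside the daylight-saving period (8 October 2018 – 11 February 2019), so Rasal District is on standard time, UTC+04:00.
18:00 Rasal District − 4h = 14:00 UTC.
1 April 2019 is a Monday, so the first Monday is April 1 and the fourth is April 22.
1 November 2019 is a Friday, so the first Monday is November 4.
At the standard offset (UTC+08:00), 14:00 UTC + 8h = 22:00 Iror Republic standard time.
The standard-time date in Iror Republic, 25 March 2019, does not fall between 22 April and 4 November, so daylight saving is not in effect and Iror Republic is at UTC+08:00.
14:00 UTC + 8h = 22:00 Iror Republic.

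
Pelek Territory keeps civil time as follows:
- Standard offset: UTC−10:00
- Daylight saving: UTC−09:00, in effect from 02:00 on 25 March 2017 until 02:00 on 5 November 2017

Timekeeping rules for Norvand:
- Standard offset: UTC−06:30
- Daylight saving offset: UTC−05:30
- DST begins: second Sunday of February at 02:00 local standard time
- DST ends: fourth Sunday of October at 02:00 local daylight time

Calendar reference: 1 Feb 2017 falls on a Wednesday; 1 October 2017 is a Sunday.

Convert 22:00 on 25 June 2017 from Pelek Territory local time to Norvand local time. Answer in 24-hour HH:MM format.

01:30

25 June 2017 lies within the daylight-saving period (25 March – 5 November), so Pelek Territory is on daylight time, UTC−09:00.
22:00 Pelek Territory + 9h = 07:00 UTC (rolling into the next day, 26 June 2017).
1 February 2017 is a Wednesday, so the first Sunday is February 5 and the second is February 12.
1 October 2017 is a Sunday, so the first Sunday is October 1 and the fourth is October 22.
At the standard offset (UTC−06:30), 07:00 UTC − 6h30m = 00:30 Norvand standard time.
The standard-time date in Norvand, 26 June 2017, falls between 12 February and 22 October, so daylight saving is in effect and Norvand is at UTC−05:30.
07:00 UTC − 5h30m = 01:30 Norvand.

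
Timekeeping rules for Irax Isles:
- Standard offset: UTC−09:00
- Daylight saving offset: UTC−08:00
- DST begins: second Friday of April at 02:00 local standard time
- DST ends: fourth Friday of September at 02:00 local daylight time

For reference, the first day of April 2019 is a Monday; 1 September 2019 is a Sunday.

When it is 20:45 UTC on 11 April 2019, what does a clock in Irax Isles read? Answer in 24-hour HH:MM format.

11:45

1 April 2019 is a Monday, so the first Friday is April 5 and the second is April 12.
1 September 2019 is a Sunday, so the first Friday is September 6 and the fourth is September 27.
At the standard offset (UTC−09:00), 20:45 UTC − 9h = 11:45 Irax Isles standard time.
Daylight saving runs 12 April – 27 September; the standard-time date in Irax Isles, 11 April 2019, is outside that window, so Irax Isles is on standard time at UTC−09:00.
20:45 UTC − 9h = 11:45 local.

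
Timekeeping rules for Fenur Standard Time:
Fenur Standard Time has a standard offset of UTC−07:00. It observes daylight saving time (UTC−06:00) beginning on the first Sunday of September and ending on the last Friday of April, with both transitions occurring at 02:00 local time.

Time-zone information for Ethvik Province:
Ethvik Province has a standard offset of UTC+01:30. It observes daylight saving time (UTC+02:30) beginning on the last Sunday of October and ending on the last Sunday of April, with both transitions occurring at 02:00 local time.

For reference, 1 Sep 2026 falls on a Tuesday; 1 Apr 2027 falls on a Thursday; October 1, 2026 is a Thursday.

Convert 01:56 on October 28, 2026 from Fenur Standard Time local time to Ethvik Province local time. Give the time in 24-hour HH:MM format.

1 September 2026 is a Tuesday, so the first Sunday is September 6.
1 April 2027 is a Thursday, so Fridays fall on 2, 9, 16, 23, 30; the last is April 30.
October 28, 2026 lies within the daylight-saving period (6 September 2026 – 30 April 2027), so Fenur Standard Time is on daylight time, UTC−06:00.
01:56 Fenur Standard Time + 6h = 07:56 UTC.
1 October 2026 is a Thursday, so Sundays fall on 4, 11, 18, 25; the last is October 25.
1 April 2027 is a Thursday, so Sundays fall on 4, 11, 18, 25; the last is April 25.
At the standard offset (UTC+01:30), 07:56 UTC + 1h30m = 09:26 Ethvik Province standard time.
The standard-time date in Ethvik Province, October 28, 2026, falls between 25 October 2026 and 25 April 2027, so daylight saving is in effect and Ethvik Province is at UTC+02:30.
07:56 UTC + 2h30m = 10:26 Ethvik Province.

10:26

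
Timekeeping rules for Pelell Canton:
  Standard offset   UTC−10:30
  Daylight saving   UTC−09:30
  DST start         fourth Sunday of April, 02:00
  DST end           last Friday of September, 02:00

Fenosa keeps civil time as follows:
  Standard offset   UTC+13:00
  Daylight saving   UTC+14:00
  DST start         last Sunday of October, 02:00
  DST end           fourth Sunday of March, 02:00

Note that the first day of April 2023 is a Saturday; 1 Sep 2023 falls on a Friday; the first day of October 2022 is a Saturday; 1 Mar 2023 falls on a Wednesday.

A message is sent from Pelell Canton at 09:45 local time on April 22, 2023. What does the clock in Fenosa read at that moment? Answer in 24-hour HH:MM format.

1 April 2023 is a Saturday, so the first Sunday is April 2 and the fourth is April 23.
1 September 2023 is a Friday, so Fridays fall on 1, 8, 15, 22, 29; the last is September 29.
April 22, 2023 is outside the daylight-saving period (23 April – 29 September), so Pelell Canton is on standard time, UTC−10:30.
09:45 Pelell Canton + 10h30m = 20:15 UTC.
1 October 2022 is a Saturday, so Sundays fall on 2, 9, 16, 23, 30; the last is October 30.
1 March 2023 is a Wednesday, so the first Sunday is March 5 and the fourth is March 26.
At the standard offset (UTC+13:00), 20:15 UTC + 13h = 09:15 Fenosa standard time (rolling into the next day, 23 April 2023).
Daylight saving runs 30 October 2022 – 26 March 2023; the standard-time date in Fenosa, April 23, 2023, is outside that window, so Fenosa is on standard time at UTC+13:00.
20:15 UTC + 13h = 09:15 Fenosa (rolling into the next day, 23 April 2023).

09:15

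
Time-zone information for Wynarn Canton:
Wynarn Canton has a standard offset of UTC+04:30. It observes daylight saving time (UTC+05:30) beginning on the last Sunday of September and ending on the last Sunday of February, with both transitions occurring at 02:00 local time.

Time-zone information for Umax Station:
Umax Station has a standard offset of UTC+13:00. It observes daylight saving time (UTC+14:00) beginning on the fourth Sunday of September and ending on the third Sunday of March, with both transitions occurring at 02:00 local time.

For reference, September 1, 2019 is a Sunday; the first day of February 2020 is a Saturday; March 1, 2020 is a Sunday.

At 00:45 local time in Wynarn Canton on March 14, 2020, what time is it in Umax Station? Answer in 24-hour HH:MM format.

1 September 2019 is a Sunday, so Sundays fall on 1, 8, 15, 22, 29; the last is September 29.
1 February 2020 is a Saturday, so Sundays fall on 2, 9, 16, 23; the last is February 23.
March 14, 2020 does not fall between 29 September 2019 and 23 February 2020, so daylight saving is not in effect and Wynarn Canton is at UTC+04:30.
00:45 Wynarn Canton − 4h30m = 20:15 UTC (rolling into the previous day, 13 March 2020).
1 September 2019 is a Sunday, so the first Sunday is September 1 and the fourth is September 22.
1 March 2020 is a Sunday, so the first Sunday is March 1 and the third is March 15.
At the standard offset (UTC+13:00), 20:15 UTC + 13h = 09:15 Umax Station standard time (rolling into the next day, 14 March 2020).
Daylight saving runs 22 September 2019 – 15 March 2020; the standard-time date in Umax Station, March 14, 2020, is inside that window, so Umax Station is at UTC+14:00.
20:15 UTC + 14h = 10:15 Umax Station (rolling into the next day, 14 March 2020).

10:15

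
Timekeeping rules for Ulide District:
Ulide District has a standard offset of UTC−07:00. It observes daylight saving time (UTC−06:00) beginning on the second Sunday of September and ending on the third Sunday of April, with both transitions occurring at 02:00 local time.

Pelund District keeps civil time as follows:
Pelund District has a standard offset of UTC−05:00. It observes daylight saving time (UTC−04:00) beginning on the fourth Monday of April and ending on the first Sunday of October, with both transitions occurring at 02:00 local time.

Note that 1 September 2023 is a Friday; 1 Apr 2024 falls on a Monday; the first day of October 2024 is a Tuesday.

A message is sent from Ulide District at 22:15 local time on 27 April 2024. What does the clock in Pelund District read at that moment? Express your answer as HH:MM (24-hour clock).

1 September 2023 is a Friday, so the first Sunday is September 3 and the second is September 10.
1 April 2024 is a Monday, so the first Sunday is April 7 and the third is April 21.
27 April 2024 does not fall between 10 September 2023 and 21 April 2024, so daylight saving is not in effect and Ulide District is at UTC−07:00.
22:15 Ulide District + 7h = 05:15 UTC (rolling into the next day, 28 April 2024).
1 April 2024 is a Monday, so the first Monday is April 1 and the fourth is April 22.
1 October 2024 is a Tuesday, so the first Sunday is October 6.
At the standard offset (UTC−05:00), 05:15 UTC − 5h = 00:15 Pelund District standard time.
The standard-time date in Pelund District, 28 April 2024, lies within the daylight-saving period (22 April – 6 October), so Pelund District is on daylight time, UTC−04:00.
05:15 UTC − 4h = 01:15 Pelund District.

01:15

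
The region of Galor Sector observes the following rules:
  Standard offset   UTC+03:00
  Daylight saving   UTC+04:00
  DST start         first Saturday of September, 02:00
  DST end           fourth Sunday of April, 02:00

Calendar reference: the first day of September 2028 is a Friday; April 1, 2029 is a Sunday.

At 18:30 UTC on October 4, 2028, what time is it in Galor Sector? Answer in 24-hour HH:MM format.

22:30

1 September 2028 is a Friday, so the first Saturday is September 2.
1 April 2029 is a Sunday, so the first Sunday is April 1 and the fourth is April 22.
At the standard offset (UTC+03:00), 18:30 UTC + 3h = 21:30 Galor Sector standard time.
The standard-time date in Galor Sector, October 4, 2028, falls between 2 September 2028 and 22 April 2029, so daylight saving is in effect and Galor Sector is at UTC+04:00.
18:30 UTC + 4h = 22:30 local.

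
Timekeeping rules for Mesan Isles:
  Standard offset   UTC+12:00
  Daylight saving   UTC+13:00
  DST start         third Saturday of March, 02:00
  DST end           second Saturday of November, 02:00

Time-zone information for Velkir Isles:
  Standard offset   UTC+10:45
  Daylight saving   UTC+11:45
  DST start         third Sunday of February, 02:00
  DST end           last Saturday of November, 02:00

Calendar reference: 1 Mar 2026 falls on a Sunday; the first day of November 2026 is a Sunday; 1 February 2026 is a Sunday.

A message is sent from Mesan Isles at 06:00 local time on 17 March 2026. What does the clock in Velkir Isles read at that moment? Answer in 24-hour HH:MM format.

1 March 2026 is a Sunday, so the first Saturday is March 7 and the third is March 21.
1 November 2026 is a Sunday, so the first Saturday is November 7 and the second is November 14.
Daylight saving runs 21 March – 14 November; 17 March 2026 is outside that window, so Mesan Isles is on standard time at UTC+12:00.
06:00 Mesan Isles − 12h = 18:00 UTC (rolling into the previous day, 16 March 2026).
1 February 2026 is a Sunday, so the first Sunday is February 1 and the third is February 15.
1 November 2026 is a Sunday, so Saturdays fall on 7, 14, 21, 28; the last is November 28.
At the standard offset (UTC+10:45), 18:00 UTC + 10h45m = 04:45 Velkir Isles standard time (rolling into the next day, 17 March 2026).
The standard-time date in Velkir Isles, 17 March 2026, lies within the daylight-saving period (15 February – 28 November), so Velkir Isles is on daylight time, UTC+11:45.
18:00 UTC + 11h45m = 05:45 Velkir Isles (rolling into the next day, 17 March 2026).

05:45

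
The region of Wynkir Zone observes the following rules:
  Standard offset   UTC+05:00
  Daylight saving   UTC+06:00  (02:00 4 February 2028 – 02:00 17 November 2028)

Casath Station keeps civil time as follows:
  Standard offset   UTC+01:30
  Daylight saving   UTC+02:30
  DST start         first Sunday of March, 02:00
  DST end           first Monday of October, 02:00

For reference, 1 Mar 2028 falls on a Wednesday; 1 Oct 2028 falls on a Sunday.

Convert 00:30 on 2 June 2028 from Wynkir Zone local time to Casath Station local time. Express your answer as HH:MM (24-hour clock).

21:00

Daylight saving runs 4 February – 17 November; 2 June 2028 is inside that window, so Wynkir Zone is at UTC+06:00.
00:30 Wynkir Zone − 6h = 18:30 UTC (rolling into the previous day, 1 June 2028).
1 March 2028 is a Wednesday, so the first Sunday is March 5.
1 October 2028 is a Sunday, so the first Monday is October 2.
At the standard offset (UTC+01:30), 18:30 UTC + 1h30m = 20:00 Casath Station standard time.
The standard-time date in Casath Station, 1 June 2028, falls between 5 March and 2 October, so daylight saving is in effect and Casath Station is at UTC+02:30.
18:30 UTC + 2h30m = 21:00 Casath Station.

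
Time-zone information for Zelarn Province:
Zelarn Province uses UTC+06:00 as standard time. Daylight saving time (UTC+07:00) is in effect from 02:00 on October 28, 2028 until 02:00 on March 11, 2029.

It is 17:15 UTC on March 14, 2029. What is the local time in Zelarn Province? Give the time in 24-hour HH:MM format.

23:15

At the standard offset (UTC+06:00), 17:15 UTC + 6h = 23:15 Zelarn Province standard time.
Daylight saving runs 28 October 2028 – 11 March 2029; the standard-time date in Zelarn Province, March 14, 2029, is outside that window, so Zelarn Province is on standard time at UTC+06:00.
17:15 UTC + 6h = 23:15 local.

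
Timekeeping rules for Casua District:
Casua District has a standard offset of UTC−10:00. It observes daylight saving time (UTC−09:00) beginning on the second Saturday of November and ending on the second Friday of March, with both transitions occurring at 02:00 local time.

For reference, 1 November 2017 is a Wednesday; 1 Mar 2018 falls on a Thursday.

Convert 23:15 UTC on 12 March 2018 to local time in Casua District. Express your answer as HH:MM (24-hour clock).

13:15

1 November 2017 is a Wednesday, so the first Saturday is November 4 and the second is November 11.
1 March 2018 is a Thursday, so the first Friday is March 2 and the second is March 9.
At the standard offset (UTC−10:00), 23:15 UTC − 10h = 13:15 Casua District standard time.
Daylight saving runs 11 November 2017 – 9 March 2018; the standard-time date in Casua District, 12 March 2018, is outside that window, so Casua District is on standard time at UTC−10:00.
23:15 UTC − 10h = 13:15 local.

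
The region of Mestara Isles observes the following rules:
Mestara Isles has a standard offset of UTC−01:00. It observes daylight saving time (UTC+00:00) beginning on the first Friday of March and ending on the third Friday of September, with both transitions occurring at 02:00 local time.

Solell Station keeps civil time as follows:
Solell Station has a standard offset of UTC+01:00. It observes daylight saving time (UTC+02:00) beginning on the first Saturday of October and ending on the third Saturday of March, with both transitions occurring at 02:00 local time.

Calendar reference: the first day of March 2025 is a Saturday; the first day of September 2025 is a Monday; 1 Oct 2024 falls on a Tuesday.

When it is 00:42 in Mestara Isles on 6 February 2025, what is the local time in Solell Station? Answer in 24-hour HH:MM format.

03:42

1 March 2025 is a Saturday, so the first Friday is March 7.
1 September 2025 is a Monday, so the first Friday is September 5 and the third is September 19.
6 February 2025 is outside the daylight-saving period (7 March – 19 September), so Mestara Isles is on standard time, UTC−01:00.
00:42 Mestara Isles + 1h = 01:42 UTC.
1 October 2024 is a Tuesday, so the first Saturday is October 5.
1 March 2025 is a Saturday, so the first Saturday is March 1 and the third is March 15.
At the standard offset (UTC+01:00), 01:42 UTC + 1h = 02:42 Solell Station standard time.
The standard-time date in Solell Station, 6 February 2025, lies within the daylight-saving period (5 October 2024 – 15 March 2025), so Solell Station is on daylight time, UTC+02:00.
01:42 UTC + 2h = 03:42 Solell Station.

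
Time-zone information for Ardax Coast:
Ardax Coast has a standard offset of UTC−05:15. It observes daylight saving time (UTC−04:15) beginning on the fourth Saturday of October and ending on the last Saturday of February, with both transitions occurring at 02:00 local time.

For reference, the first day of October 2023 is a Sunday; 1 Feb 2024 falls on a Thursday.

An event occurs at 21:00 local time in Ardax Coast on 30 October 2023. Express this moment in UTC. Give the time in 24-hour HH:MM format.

1 October 2023 is a Sunday, so the first Saturday is October 7 and the fourth is October 28.
1 February 2024 is a Thursday, so Saturdays fall on 3, 10, 17, 24; the last is February 24.
30 October 2023 lies within the daylight-saving period (28 October 2023 – 24 February 2024), so Ardax Coast is on daylight time, UTC−04:15.
21:00 local + 4h15m = 01:15 UTC (rolling into the next day, 31 October 2023).

01:15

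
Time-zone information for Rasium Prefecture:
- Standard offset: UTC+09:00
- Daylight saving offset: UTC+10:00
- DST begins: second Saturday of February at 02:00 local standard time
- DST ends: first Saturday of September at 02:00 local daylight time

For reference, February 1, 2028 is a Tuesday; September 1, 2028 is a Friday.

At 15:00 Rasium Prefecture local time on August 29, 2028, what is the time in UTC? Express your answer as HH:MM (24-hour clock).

05:00

1 February 2028 is a Tuesday, so the first Saturday is February 5 and the second is February 12.
1 September 2028 is a Friday, so the first Saturday is September 2.
August 29, 2028 falls between 12 February and 2 September, so daylight saving is in effect and Rasium Prefecture is at UTC+10:00.
15:00 local − 10h = 05:00 UTC.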